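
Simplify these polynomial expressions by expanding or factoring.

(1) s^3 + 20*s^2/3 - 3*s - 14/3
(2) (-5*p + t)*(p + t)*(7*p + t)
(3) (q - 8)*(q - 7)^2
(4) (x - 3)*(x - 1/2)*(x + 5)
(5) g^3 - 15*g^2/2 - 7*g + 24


(1) = (s - 1)*(s + 2/3)*(s + 7)
(2) = -35*p^3 - 33*p^2*t + 3*p*t^2 + t^3
(3) = q^3 - 22*q^2 + 161*q - 392
(4) = x^3 + 3*x^2/2 - 16*x + 15/2
(5) = (g - 8)*(g - 3/2)*(g + 2)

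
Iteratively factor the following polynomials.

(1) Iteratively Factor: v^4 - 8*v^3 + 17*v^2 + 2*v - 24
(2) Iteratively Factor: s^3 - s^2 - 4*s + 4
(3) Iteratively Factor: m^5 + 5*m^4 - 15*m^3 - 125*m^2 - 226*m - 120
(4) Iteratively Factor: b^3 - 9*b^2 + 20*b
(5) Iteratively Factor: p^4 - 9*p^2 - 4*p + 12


(1) = (v - 3)*(v^3 - 5*v^2 + 2*v + 8) = (v - 3)*(v - 2)*(v^2 - 3*v - 4) = (v - 4)*(v - 3)*(v - 2)*(v + 1)
(2) = (s + 2)*(s^2 - 3*s + 2) = (s - 2)*(s + 2)*(s - 1)
(3) = (m + 1)*(m^4 + 4*m^3 - 19*m^2 - 106*m - 120) = (m + 1)*(m + 2)*(m^3 + 2*m^2 - 23*m - 60) = (m + 1)*(m + 2)*(m + 3)*(m^2 - m - 20) = (m - 5)*(m + 1)*(m + 2)*(m + 3)*(m + 4)
(4) = (b - 4)*(b^2 - 5*b) = (b - 5)*(b - 4)*(b)
(5) = (p + 2)*(p^3 - 2*p^2 - 5*p + 6) = (p - 1)*(p + 2)*(p^2 - p - 6) = (p - 3)*(p - 1)*(p + 2)*(p + 2)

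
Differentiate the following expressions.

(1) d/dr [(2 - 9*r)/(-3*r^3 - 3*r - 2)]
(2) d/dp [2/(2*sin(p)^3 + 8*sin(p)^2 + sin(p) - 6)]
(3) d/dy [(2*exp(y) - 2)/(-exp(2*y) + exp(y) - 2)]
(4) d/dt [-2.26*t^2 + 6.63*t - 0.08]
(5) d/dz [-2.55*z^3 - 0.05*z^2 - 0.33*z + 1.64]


(1) = 3*(9*r^3 + 9*r - (9*r - 2)*(3*r^2 + 1) + 6)/(3*r^3 + 3*r + 2)^2
(2) = 2*(-16*sin(p) + 3*cos(2*p) - 4)*cos(p)/(2*sin(p)^3 + 8*sin(p)^2 + sin(p) - 6)^2
(3) = 2*(-(1 - exp(y))*(2*exp(y) - 1) - exp(2*y) + exp(y) - 2)*exp(y)/(exp(2*y) - exp(y) + 2)^2
(4) = 6.63 - 4.52*t
(5) = -7.65*z^2 - 0.1*z - 0.33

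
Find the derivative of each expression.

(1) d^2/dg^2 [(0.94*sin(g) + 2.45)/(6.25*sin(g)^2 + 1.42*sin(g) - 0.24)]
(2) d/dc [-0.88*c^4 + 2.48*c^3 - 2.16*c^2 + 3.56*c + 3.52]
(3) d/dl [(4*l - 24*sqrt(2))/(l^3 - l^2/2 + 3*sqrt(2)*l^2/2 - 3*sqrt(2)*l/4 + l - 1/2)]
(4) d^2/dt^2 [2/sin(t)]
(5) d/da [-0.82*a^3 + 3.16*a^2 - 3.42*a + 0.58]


(1) = (-36.71875*sin(g)^5 - 374.47*sin(g)^4 - 0.25375*sin(g)^3 + 554.258218*sin(g)^2 + 138.033396*sin(g) + 17.871064)/(6.25*sin(g)^2 + 1.42*sin(g) - 0.24)^3
(2) = -3.52*c^3 + 7.44*c^2 - 4.32*c + 3.56
(3) = 16*(4*l^3 - 2*l^2 + 6*sqrt(2)*l^2 - 3*sqrt(2)*l + 4*l - (l - 6*sqrt(2))*(12*l^2 - 4*l + 12*sqrt(2)*l - 3*sqrt(2) + 4) - 2)/(4*l^3 - 2*l^2 + 6*sqrt(2)*l^2 - 3*sqrt(2)*l + 4*l - 2)^2
(4) = 2*(cos(t)^2 + 1)/sin(t)^3
(5) = -2.46*a^2 + 6.32*a - 3.42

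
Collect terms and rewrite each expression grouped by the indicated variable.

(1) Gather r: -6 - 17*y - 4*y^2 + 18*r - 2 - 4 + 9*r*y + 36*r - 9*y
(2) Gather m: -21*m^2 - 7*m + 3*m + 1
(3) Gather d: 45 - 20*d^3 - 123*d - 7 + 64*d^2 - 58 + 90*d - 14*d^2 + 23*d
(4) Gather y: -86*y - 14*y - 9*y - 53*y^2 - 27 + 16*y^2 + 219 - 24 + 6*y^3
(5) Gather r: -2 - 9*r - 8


(1) = r*(9*y + 54) - 4*y^2 - 26*y - 12
(2) = -21*m^2 - 4*m + 1
(3) = -20*d^3 + 50*d^2 - 10*d - 20
(4) = 6*y^3 - 37*y^2 - 109*y + 168
(5) = -9*r - 10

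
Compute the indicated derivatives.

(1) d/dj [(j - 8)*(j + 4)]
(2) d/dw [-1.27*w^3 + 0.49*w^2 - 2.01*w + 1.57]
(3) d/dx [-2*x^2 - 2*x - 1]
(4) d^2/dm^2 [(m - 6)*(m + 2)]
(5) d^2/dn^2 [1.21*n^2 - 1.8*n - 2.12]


(1) = 2*j - 4
(2) = -3.81*w^2 + 0.98*w - 2.01
(3) = -4*x - 2
(4) = 2
(5) = 2.42000000000000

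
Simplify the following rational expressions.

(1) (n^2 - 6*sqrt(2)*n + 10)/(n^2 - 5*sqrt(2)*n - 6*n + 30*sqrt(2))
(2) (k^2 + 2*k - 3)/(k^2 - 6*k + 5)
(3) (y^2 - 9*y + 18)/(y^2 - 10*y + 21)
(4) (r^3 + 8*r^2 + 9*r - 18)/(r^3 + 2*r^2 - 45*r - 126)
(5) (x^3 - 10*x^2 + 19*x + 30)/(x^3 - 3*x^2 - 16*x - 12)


(1) = (n - sqrt(2))/(n - 6)
(2) = (k + 3)/(k - 5)
(3) = (y - 6)/(y - 7)
(4) = (r - 1)/(r - 7)
(5) = (x - 5)/(x + 2)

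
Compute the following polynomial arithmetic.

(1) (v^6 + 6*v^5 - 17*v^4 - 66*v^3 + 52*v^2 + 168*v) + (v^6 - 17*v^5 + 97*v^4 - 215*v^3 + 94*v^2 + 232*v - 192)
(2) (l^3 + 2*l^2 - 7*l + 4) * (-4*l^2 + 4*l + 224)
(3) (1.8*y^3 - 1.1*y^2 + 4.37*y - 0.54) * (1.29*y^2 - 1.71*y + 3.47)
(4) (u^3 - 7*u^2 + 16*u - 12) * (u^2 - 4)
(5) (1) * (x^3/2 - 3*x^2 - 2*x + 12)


(1) = 2*v^6 - 11*v^5 + 80*v^4 - 281*v^3 + 146*v^2 + 400*v - 192
(2) = -4*l^5 - 4*l^4 + 260*l^3 + 404*l^2 - 1552*l + 896
(3) = 2.322*y^5 - 4.497*y^4 + 13.7643*y^3 - 11.9863*y^2 + 16.0873*y - 1.8738
(4) = u^5 - 7*u^4 + 12*u^3 + 16*u^2 - 64*u + 48
(5) = x^3/2 - 3*x^2 - 2*x + 12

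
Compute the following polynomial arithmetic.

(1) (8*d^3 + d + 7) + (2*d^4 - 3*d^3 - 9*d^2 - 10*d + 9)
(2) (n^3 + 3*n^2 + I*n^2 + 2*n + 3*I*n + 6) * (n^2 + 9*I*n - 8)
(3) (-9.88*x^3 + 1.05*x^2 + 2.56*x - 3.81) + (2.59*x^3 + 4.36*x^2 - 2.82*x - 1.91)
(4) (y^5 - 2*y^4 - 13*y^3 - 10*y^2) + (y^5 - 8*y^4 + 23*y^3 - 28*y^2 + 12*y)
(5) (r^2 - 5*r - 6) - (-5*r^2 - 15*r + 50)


(1) = 2*d^4 + 5*d^3 - 9*d^2 - 9*d + 16
(2) = n^5 + 3*n^4 + 10*I*n^4 - 15*n^3 + 30*I*n^3 - 45*n^2 + 10*I*n^2 - 16*n + 30*I*n - 48
(3) = -7.29*x^3 + 5.41*x^2 - 0.26*x - 5.72
(4) = 2*y^5 - 10*y^4 + 10*y^3 - 38*y^2 + 12*y
(5) = 6*r^2 + 10*r - 56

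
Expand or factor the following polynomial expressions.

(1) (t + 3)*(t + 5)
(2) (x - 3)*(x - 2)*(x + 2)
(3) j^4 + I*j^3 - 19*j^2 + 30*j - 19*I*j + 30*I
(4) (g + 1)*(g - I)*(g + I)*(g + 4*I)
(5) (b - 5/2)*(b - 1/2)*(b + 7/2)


(1) = t^2 + 8*t + 15
(2) = x^3 - 3*x^2 - 4*x + 12
(3) = (j - 3)*(j - 2)*(j + 5)*(j + I)
(4) = g^4 + g^3 + 4*I*g^3 + g^2 + 4*I*g^2 + g + 4*I*g + 4*I
(5) = b^3 + b^2/2 - 37*b/4 + 35/8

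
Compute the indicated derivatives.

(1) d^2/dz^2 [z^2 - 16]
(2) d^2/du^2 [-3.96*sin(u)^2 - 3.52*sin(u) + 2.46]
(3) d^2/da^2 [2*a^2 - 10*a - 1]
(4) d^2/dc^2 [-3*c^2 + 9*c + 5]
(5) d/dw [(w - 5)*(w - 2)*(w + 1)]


(1) = 2
(2) = 3.52*sin(u) - 7.92*cos(2*u)
(3) = 4
(4) = -6
(5) = 3*w^2 - 12*w + 3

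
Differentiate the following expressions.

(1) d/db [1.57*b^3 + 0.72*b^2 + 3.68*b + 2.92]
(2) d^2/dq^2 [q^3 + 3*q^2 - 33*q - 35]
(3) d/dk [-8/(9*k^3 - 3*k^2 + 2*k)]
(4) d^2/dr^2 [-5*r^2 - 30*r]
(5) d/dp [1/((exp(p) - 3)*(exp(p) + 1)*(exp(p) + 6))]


(1) = 4.71*b^2 + 1.44*b + 3.68
(2) = 6*q + 6
(3) = 8*(27*k^2 - 6*k + 2)/(k^2*(9*k^2 - 3*k + 2)^2)
(4) = -10
(5) = -((exp(p) - 3)*(exp(p) + 1) + (exp(p) - 3)*(exp(p) + 6) + (exp(p) + 1)*(exp(p) + 6))/(4*(exp(p) - 3)^2*(exp(p) + 6)^2*cosh(p/2)^2)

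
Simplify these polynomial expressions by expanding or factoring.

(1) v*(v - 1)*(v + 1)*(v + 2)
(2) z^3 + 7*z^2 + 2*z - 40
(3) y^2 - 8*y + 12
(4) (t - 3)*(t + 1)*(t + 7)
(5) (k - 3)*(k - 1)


(1) = v^4 + 2*v^3 - v^2 - 2*v
(2) = (z - 2)*(z + 4)*(z + 5)
(3) = (y - 6)*(y - 2)
(4) = t^3 + 5*t^2 - 17*t - 21
(5) = k^2 - 4*k + 3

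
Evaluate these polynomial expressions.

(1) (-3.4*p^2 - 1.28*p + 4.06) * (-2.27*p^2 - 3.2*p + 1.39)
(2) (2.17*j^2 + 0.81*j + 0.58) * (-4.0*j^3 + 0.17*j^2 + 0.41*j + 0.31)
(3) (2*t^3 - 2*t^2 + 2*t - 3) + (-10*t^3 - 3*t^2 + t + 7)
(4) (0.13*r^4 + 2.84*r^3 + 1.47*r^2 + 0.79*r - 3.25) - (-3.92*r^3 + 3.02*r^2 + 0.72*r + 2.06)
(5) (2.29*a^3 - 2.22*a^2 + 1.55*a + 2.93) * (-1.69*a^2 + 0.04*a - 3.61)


(1) = 7.718*p^4 + 13.7856*p^3 - 9.8462*p^2 - 14.7712*p + 5.6434
(2) = -8.68*j^5 - 2.8711*j^4 - 1.2926*j^3 + 1.1034*j^2 + 0.4889*j + 0.1798
(3) = -8*t^3 - 5*t^2 + 3*t + 4
(4) = 0.13*r^4 + 6.76*r^3 - 1.55*r^2 + 0.07*r - 5.31
(5) = -3.8701*a^5 + 3.8434*a^4 - 10.9752*a^3 + 3.1245*a^2 - 5.4783*a - 10.5773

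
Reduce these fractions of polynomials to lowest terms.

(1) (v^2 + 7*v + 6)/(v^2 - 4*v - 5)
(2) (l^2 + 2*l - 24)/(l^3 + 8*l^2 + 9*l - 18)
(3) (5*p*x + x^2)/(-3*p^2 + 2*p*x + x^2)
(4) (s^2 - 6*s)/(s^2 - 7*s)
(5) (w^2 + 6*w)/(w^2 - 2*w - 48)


(1) = (v + 6)/(v - 5)
(2) = (l - 4)/(l^2 + 2*l - 3)
(3) = (5*p*x + x^2)/(-3*p^2 + 2*p*x + x^2)
(4) = (s - 6)/(s - 7)
(5) = w/(w - 8)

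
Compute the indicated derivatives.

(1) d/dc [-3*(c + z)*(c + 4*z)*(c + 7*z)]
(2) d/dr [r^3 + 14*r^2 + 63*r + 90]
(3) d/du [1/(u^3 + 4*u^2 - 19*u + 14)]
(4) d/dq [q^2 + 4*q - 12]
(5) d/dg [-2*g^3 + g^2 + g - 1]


(1) = -9*c^2 - 72*c*z - 117*z^2
(2) = 3*r^2 + 28*r + 63
(3) = (-3*u^2 - 8*u + 19)/(u^3 + 4*u^2 - 19*u + 14)^2
(4) = 2*q + 4
(5) = -6*g^2 + 2*g + 1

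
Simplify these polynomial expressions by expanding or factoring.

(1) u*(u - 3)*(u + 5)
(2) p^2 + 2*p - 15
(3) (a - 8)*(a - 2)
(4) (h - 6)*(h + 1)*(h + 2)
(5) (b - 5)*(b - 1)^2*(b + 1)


(1) = u^3 + 2*u^2 - 15*u
(2) = (p - 3)*(p + 5)
(3) = a^2 - 10*a + 16
(4) = h^3 - 3*h^2 - 16*h - 12
(5) = b^4 - 6*b^3 + 4*b^2 + 6*b - 5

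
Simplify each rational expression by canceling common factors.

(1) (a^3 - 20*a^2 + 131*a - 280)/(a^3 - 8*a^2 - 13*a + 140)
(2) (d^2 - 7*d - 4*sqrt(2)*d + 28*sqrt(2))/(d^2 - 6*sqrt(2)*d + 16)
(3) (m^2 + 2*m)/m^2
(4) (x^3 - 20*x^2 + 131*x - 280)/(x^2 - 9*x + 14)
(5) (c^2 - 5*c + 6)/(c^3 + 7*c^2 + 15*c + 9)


(1) = (a - 8)/(a + 4)
(2) = (d - 7)/(d - 2*sqrt(2))
(3) = (m + 2)/m
(4) = (x^2 - 13*x + 40)/(x - 2)
(5) = (c^2 - 5*c + 6)/(c^3 + 7*c^2 + 15*c + 9)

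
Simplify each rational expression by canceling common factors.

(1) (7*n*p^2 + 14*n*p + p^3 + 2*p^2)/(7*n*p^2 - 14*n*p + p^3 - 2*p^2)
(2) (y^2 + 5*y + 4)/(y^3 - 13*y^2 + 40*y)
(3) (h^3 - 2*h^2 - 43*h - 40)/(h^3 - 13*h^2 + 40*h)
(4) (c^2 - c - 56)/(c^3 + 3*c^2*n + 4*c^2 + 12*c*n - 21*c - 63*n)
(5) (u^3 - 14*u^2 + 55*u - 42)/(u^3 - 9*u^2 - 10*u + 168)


(1) = (p + 2)/(p - 2)
(2) = (y^2 + 5*y + 4)/(y^3 - 13*y^2 + 40*y)
(3) = (h^2 + 6*h + 5)/(h^2 - 5*h)
(4) = (c - 8)/(c^2 + 3*c*n - 3*c - 9*n)
(5) = (u - 1)/(u + 4)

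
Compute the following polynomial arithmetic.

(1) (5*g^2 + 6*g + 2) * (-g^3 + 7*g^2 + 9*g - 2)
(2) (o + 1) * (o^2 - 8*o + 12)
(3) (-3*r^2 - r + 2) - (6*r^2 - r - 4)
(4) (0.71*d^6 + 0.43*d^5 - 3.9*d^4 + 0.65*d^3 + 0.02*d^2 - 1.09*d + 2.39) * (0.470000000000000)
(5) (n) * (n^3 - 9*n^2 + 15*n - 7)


(1) = -5*g^5 + 29*g^4 + 85*g^3 + 58*g^2 + 6*g - 4
(2) = o^3 - 7*o^2 + 4*o + 12
(3) = 6 - 9*r^2
(4) = 0.3337*d^6 + 0.2021*d^5 - 1.833*d^4 + 0.3055*d^3 + 0.0094*d^2 - 0.5123*d + 1.1233
(5) = n^4 - 9*n^3 + 15*n^2 - 7*n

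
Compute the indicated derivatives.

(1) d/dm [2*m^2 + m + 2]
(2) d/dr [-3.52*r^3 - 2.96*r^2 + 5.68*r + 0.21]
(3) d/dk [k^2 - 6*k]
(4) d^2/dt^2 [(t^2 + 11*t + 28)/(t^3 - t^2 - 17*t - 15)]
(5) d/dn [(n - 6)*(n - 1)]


(1) = 4*m + 1
(2) = -10.56*r^2 - 5.92*r + 5.68
(3) = 2*k - 6
(4) = 2*(t^6 + 33*t^5 + 186*t^4 + 62*t^3 - 399*t^2 + 2193*t + 5092)/(t^9 - 3*t^8 - 48*t^7 + 56*t^6 + 906*t^5 + 618*t^4 - 5768*t^3 - 13680*t^2 - 11475*t - 3375)
(5) = 2*n - 7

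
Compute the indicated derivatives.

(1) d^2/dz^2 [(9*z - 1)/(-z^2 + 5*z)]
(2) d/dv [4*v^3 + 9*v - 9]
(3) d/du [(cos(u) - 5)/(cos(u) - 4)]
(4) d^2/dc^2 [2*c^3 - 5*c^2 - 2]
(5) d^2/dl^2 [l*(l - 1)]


(1) = 2*(-9*z^3 + 3*z^2 - 15*z + 25)/(z^3*(z^3 - 15*z^2 + 75*z - 125))
(2) = 12*v^2 + 9
(3) = -sin(u)/(cos(u) - 4)^2
(4) = 12*c - 10
(5) = 2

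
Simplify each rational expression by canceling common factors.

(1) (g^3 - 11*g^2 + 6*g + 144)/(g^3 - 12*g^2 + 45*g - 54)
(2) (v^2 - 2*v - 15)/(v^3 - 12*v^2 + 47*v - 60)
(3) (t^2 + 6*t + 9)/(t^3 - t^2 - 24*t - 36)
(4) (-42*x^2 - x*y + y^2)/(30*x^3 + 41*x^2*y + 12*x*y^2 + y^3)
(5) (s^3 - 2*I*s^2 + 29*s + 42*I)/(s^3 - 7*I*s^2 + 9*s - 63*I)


(1) = (g^2 - 5*g - 24)/(g^2 - 6*g + 9)
(2) = (v + 3)/(v^2 - 7*v + 12)
(3) = (t + 3)/(t^2 - 4*t - 12)
(4) = (-7*x + y)/(5*x^2 + 6*x*y + y^2)
(5) = (s + 2*I)/(s - 3*I)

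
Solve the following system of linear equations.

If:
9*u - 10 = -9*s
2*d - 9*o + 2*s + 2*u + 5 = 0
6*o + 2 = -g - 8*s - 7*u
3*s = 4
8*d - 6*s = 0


Then:
d = 1
g = -466/27
o = 83/81
s = 4/3
u = -2/9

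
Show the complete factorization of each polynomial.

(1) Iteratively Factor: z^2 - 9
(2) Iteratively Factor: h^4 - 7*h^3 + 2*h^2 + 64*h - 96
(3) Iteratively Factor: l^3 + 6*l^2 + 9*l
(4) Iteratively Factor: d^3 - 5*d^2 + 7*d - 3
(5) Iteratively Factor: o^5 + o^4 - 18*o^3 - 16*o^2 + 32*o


(1) = (z + 3)*(z - 3)
(2) = (h + 3)*(h^3 - 10*h^2 + 32*h - 32) = (h - 2)*(h + 3)*(h^2 - 8*h + 16) = (h - 4)*(h - 2)*(h + 3)*(h - 4)
(3) = (l + 3)*(l^2 + 3*l) = l*(l + 3)*(l + 3)
(4) = (d - 1)*(d^2 - 4*d + 3) = (d - 3)*(d - 1)*(d - 1)
(5) = (o - 1)*(o^4 + 2*o^3 - 16*o^2 - 32*o) = (o - 1)*(o + 4)*(o^3 - 2*o^2 - 8*o) = (o - 1)*(o + 2)*(o + 4)*(o^2 - 4*o) = o*(o - 1)*(o + 2)*(o + 4)*(o - 4)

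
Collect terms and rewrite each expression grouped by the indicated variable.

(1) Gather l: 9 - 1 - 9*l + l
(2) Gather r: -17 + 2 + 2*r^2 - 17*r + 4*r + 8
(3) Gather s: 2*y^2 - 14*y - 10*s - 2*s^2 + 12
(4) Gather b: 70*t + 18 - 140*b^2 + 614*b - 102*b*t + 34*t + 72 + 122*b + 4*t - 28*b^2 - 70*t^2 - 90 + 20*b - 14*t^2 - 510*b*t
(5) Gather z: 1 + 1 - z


(1) = 8 - 8*l
(2) = 2*r^2 - 13*r - 7
(3) = -2*s^2 - 10*s + 2*y^2 - 14*y + 12
(4) = -168*b^2 + b*(756 - 612*t) - 84*t^2 + 108*t
(5) = 2 - z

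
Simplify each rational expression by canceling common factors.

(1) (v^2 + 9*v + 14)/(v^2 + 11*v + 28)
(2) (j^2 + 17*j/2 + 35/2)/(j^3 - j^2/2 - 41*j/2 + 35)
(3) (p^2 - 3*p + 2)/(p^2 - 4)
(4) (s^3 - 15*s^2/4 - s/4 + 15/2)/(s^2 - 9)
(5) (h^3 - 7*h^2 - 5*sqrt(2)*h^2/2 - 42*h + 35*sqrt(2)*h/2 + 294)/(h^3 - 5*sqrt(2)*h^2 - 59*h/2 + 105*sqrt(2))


(1) = (v + 2)/(v + 4)
(2) = (2*j + 7)/(2*j^2 - 11*j + 14)
(3) = (p - 1)/(p + 2)
(4) = (4*s^2 - 3*s - 10)/(4*s + 12)
(5) = (4*h - 28)/(4*h - 10*sqrt(2))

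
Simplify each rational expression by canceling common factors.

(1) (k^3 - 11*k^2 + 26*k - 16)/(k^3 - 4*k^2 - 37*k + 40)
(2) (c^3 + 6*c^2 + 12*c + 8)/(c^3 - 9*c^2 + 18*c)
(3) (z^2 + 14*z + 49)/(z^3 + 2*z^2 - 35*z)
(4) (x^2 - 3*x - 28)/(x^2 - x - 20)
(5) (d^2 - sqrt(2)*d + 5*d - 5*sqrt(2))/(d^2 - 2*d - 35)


(1) = (k - 2)/(k + 5)
(2) = (c^3 + 6*c^2 + 12*c + 8)/(c^3 - 9*c^2 + 18*c)
(3) = (z + 7)/(z^2 - 5*z)
(4) = (x - 7)/(x - 5)
(5) = (d - sqrt(2))/(d - 7)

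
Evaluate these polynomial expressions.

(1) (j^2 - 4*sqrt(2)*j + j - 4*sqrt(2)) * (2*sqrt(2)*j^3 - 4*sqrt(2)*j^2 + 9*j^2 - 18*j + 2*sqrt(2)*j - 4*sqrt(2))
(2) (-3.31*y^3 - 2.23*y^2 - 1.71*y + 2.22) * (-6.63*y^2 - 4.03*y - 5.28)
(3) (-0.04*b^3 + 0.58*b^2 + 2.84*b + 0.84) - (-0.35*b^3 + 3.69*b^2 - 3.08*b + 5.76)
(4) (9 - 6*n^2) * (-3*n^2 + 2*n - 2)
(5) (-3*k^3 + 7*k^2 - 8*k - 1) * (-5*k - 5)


(1) = 2*sqrt(2)*j^5 - 7*j^4 - 2*sqrt(2)*j^4 - 38*sqrt(2)*j^3 + 7*j^3 - 2*j^2 + 34*sqrt(2)*j^2 + 16*j + 68*sqrt(2)*j + 32
(2) = 21.9453*y^5 + 28.1242*y^4 + 37.801*y^3 + 3.9471*y^2 + 0.0822*y - 11.7216
(3) = 0.31*b^3 - 3.11*b^2 + 5.92*b - 4.92
(4) = 18*n^4 - 12*n^3 - 15*n^2 + 18*n - 18
(5) = 15*k^4 - 20*k^3 + 5*k^2 + 45*k + 5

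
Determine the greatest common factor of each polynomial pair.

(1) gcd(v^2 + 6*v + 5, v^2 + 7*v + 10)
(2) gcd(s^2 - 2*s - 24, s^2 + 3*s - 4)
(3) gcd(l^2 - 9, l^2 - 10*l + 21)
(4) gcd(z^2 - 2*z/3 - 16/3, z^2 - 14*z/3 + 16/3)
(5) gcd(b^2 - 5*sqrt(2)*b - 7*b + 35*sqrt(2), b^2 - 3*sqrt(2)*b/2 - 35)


(1) = gcd((v + 1)*(v + 5), (v + 2)*(v + 5)) = v + 5
(2) = s + 4
(3) = gcd((l - 3)*(l + 3), (l - 7)*(l - 3)) = l - 3
(4) = z - 8/3
(5) = b - 5*sqrt(2)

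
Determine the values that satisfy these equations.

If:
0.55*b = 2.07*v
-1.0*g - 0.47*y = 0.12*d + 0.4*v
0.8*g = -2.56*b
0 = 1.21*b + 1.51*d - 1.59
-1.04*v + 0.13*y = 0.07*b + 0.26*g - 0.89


Then:
b = -0.63
d = 1.55
g = 2.00
v = -0.17
y = -4.51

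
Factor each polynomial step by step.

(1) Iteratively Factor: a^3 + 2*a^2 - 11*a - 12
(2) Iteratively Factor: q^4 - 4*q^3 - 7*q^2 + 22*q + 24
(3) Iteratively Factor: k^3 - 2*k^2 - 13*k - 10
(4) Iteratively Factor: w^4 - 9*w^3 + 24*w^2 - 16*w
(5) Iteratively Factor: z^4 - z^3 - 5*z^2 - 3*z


(1) = (a + 4)*(a^2 - 2*a - 3) = (a - 3)*(a + 4)*(a + 1)
(2) = (q - 3)*(q^3 - q^2 - 10*q - 8) = (q - 3)*(q + 2)*(q^2 - 3*q - 4) = (q - 3)*(q + 1)*(q + 2)*(q - 4)
(3) = (k + 2)*(k^2 - 4*k - 5) = (k - 5)*(k + 2)*(k + 1)
(4) = (w - 1)*(w^3 - 8*w^2 + 16*w) = w*(w - 1)*(w^2 - 8*w + 16) = w*(w - 4)*(w - 1)*(w - 4)
(5) = (z + 1)*(z^3 - 2*z^2 - 3*z) = (z - 3)*(z + 1)*(z^2 + z) = (z - 3)*(z + 1)^2*(z)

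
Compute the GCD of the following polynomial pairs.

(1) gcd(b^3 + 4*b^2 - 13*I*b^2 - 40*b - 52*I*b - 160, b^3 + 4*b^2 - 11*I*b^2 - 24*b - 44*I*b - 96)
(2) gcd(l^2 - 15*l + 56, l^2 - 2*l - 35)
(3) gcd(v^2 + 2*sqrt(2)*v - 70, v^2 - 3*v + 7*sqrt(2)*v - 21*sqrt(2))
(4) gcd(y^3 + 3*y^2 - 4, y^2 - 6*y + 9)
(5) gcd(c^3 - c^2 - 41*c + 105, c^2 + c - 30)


(1) = b^2 + b*(4 - 8*I) - 32*I
(2) = l - 7
(3) = gcd((v - 5*sqrt(2))*(v + 7*sqrt(2)), (v - 3)*(v + 7*sqrt(2))) = v + 7*sqrt(2)
(4) = gcd((y - 1)*(y + 2)^2, (y - 3)^2) = 1
(5) = gcd((c - 5)*(c - 3)*(c + 7), (c - 5)*(c + 6)) = c - 5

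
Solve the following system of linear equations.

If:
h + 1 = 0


Then:
h = -1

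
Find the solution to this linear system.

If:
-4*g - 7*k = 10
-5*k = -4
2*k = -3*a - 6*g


Then:
a = 109/15
g = -39/10
k = 4/5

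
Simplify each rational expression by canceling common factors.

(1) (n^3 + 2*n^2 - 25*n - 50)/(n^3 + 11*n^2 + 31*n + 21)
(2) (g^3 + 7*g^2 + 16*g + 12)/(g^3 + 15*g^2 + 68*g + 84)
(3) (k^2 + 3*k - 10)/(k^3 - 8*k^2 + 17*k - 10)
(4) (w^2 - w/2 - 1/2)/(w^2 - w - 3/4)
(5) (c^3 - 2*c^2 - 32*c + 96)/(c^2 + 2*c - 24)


(1) = (n^3 + 2*n^2 - 25*n - 50)/(n^3 + 11*n^2 + 31*n + 21)
(2) = (g^2 + 5*g + 6)/(g^2 + 13*g + 42)
(3) = (k + 5)/(k^2 - 6*k + 5)
(4) = (2*w - 2)/(2*w - 3)
(5) = c - 4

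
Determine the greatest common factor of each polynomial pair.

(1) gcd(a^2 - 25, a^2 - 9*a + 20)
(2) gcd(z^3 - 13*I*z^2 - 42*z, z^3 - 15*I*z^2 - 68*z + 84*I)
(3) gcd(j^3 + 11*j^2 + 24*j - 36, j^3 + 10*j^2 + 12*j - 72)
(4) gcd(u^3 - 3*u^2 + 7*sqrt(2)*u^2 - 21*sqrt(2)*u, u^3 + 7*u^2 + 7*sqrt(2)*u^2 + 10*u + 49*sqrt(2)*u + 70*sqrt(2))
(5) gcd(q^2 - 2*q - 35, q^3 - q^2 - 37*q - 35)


(1) = a - 5
(2) = z^2 - 13*I*z - 42
(3) = gcd((j - 1)*(j + 6)^2, (j - 2)*(j + 6)^2) = j^2 + 12*j + 36
(4) = u + 7*sqrt(2)
(5) = q^2 - 2*q - 35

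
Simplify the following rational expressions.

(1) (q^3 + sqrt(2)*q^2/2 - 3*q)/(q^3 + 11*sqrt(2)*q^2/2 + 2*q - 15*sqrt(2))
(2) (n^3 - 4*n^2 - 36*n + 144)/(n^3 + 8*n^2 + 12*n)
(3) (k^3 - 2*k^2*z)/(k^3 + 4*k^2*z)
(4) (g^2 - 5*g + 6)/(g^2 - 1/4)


(1) = 4*q/(4*q + 20*sqrt(2))
(2) = (n^2 - 10*n + 24)/(n^2 + 2*n)
(3) = (k - 2*z)/(k + 4*z)
(4) = (4*g^2 - 20*g + 24)/(4*g^2 - 1)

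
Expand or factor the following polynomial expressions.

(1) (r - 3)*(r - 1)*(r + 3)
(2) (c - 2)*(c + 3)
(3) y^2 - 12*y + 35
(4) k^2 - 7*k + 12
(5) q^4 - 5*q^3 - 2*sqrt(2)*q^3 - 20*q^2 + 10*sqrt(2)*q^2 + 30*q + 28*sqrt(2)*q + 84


(1) = r^3 - r^2 - 9*r + 9
(2) = c^2 + c - 6
(3) = (y - 7)*(y - 5)
(4) = (k - 4)*(k - 3)
(5) = (q - 7)*(q + 2)*(q - 3*sqrt(2))*(q + sqrt(2))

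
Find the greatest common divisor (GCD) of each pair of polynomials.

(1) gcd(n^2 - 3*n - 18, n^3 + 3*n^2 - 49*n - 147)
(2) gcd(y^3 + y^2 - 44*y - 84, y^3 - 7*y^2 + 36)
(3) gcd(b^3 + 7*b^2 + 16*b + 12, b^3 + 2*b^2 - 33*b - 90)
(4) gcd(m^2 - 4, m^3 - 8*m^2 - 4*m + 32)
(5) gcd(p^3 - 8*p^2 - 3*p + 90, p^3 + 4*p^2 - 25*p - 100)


(1) = n + 3
(2) = y + 2
(3) = gcd((b + 2)^2*(b + 3), (b - 6)*(b + 3)*(b + 5)) = b + 3
(4) = m^2 - 4
(5) = p - 5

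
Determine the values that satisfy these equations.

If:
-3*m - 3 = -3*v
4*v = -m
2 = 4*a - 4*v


Then:
a = 7/10
m = -4/5
v = 1/5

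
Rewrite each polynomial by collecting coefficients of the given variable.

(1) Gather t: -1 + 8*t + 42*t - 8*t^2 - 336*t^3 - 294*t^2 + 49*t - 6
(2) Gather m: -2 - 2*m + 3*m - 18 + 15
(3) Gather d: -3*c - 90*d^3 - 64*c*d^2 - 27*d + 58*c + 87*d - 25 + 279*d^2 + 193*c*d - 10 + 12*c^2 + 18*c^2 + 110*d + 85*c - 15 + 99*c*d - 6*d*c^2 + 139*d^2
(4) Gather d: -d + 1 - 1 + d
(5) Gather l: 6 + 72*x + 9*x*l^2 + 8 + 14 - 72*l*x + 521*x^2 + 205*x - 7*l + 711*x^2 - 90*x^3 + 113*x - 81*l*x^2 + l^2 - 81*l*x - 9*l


(1) = -336*t^3 - 302*t^2 + 99*t - 7
(2) = m - 5
(3) = 30*c^2 + 140*c - 90*d^3 + d^2*(418 - 64*c) + d*(-6*c^2 + 292*c + 170) - 50
(4) = 0
(5) = l^2*(9*x + 1) + l*(-81*x^2 - 153*x - 16) - 90*x^3 + 1232*x^2 + 390*x + 28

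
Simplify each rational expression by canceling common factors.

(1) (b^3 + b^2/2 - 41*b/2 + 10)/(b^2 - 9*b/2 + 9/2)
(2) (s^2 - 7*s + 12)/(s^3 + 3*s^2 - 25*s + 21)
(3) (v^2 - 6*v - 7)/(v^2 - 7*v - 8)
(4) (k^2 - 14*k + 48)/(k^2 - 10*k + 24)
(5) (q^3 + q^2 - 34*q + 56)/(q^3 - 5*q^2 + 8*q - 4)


(1) = (2*b^3 + b^2 - 41*b + 20)/(2*b^2 - 9*b + 9)
(2) = (s - 4)/(s^2 + 6*s - 7)
(3) = (v - 7)/(v - 8)
(4) = (k - 8)/(k - 4)
(5) = (q^2 + 3*q - 28)/(q^2 - 3*q + 2)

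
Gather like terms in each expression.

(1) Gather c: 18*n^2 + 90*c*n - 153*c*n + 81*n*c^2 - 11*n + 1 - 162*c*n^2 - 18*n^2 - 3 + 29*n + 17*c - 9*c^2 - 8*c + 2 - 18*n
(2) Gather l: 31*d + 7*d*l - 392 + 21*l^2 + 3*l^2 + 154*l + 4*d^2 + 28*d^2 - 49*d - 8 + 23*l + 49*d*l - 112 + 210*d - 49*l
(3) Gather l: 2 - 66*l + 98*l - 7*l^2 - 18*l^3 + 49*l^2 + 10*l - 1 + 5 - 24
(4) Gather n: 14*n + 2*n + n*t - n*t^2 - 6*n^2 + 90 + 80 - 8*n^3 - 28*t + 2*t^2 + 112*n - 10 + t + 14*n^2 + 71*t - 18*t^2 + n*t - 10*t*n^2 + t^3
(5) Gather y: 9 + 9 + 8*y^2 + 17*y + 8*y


(1) = c^2*(81*n - 9) + c*(-162*n^2 - 63*n + 9)
(2) = 32*d^2 + 192*d + 24*l^2 + l*(56*d + 128) - 512
(3) = -18*l^3 + 42*l^2 + 42*l - 18
(4) = -8*n^3 + n^2*(8 - 10*t) + n*(-t^2 + 2*t + 128) + t^3 - 16*t^2 + 44*t + 160
(5) = 8*y^2 + 25*y + 18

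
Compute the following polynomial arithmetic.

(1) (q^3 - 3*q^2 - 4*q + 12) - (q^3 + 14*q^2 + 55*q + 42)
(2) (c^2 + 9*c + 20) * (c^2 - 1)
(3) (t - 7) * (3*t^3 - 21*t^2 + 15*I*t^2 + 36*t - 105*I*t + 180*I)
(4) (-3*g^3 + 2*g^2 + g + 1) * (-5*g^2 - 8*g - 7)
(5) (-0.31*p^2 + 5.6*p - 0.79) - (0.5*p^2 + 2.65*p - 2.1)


(1) = -17*q^2 - 59*q - 30
(2) = c^4 + 9*c^3 + 19*c^2 - 9*c - 20
(3) = 3*t^4 - 42*t^3 + 15*I*t^3 + 183*t^2 - 210*I*t^2 - 252*t + 915*I*t - 1260*I
(4) = 15*g^5 + 14*g^4 - 27*g^2 - 15*g - 7
(5) = -0.81*p^2 + 2.95*p + 1.31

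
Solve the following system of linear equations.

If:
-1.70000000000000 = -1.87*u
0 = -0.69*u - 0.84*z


Then:
u = 0.91
z = -0.75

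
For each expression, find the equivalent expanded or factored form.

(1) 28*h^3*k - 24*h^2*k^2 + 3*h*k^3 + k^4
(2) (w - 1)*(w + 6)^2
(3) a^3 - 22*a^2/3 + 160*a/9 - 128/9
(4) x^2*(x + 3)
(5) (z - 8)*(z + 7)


(1) = k*(-2*h + k)^2*(7*h + k)
(2) = w^3 + 11*w^2 + 24*w - 36
(3) = (a - 8/3)^2*(a - 2)
(4) = x^3 + 3*x^2
(5) = z^2 - z - 56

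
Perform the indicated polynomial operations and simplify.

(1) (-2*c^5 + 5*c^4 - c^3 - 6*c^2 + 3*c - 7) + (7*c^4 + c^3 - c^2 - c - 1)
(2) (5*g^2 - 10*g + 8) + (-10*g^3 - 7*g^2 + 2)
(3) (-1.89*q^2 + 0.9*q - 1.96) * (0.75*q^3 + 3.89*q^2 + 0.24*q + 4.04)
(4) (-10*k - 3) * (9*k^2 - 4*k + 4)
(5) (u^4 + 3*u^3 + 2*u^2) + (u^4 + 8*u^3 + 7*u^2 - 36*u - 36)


(1) = -2*c^5 + 12*c^4 - 7*c^2 + 2*c - 8
(2) = -10*g^3 - 2*g^2 - 10*g + 10
(3) = -1.4175*q^5 - 6.6771*q^4 + 1.5774*q^3 - 15.044*q^2 + 3.1656*q - 7.9184
(4) = -90*k^3 + 13*k^2 - 28*k - 12
(5) = 2*u^4 + 11*u^3 + 9*u^2 - 36*u - 36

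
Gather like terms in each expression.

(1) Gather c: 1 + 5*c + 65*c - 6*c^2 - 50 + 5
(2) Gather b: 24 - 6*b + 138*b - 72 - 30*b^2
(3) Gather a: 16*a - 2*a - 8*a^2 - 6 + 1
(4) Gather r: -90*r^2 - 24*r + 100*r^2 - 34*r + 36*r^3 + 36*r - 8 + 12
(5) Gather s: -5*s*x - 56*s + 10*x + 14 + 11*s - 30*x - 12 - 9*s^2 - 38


(1) = -6*c^2 + 70*c - 44
(2) = -30*b^2 + 132*b - 48
(3) = -8*a^2 + 14*a - 5
(4) = 36*r^3 + 10*r^2 - 22*r + 4
(5) = -9*s^2 + s*(-5*x - 45) - 20*x - 36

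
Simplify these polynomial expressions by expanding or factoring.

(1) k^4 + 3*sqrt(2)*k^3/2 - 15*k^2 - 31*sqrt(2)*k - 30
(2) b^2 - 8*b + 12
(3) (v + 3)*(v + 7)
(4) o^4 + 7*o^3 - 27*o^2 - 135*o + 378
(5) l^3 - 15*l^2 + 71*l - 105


(1) = (k - 3*sqrt(2))*(k + sqrt(2))^2*(k + 5*sqrt(2)/2)
(2) = (b - 6)*(b - 2)
(3) = v^2 + 10*v + 21
(4) = (o - 3)^2*(o + 6)*(o + 7)
(5) = (l - 7)*(l - 5)*(l - 3)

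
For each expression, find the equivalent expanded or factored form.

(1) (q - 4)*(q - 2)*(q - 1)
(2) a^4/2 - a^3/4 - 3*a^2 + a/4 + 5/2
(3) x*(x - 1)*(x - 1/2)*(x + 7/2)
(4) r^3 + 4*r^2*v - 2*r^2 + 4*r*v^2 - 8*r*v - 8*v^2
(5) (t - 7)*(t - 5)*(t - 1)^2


(1) = q^3 - 7*q^2 + 14*q - 8
(2) = (a/2 + 1/2)*(a - 5/2)*(a - 1)*(a + 2)
(3) = x^4 + 2*x^3 - 19*x^2/4 + 7*x/4
(4) = (r - 2)*(r + 2*v)^2
(5) = t^4 - 14*t^3 + 60*t^2 - 82*t + 35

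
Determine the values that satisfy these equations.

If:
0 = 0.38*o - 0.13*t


Then:
o = 0.342105263157895*t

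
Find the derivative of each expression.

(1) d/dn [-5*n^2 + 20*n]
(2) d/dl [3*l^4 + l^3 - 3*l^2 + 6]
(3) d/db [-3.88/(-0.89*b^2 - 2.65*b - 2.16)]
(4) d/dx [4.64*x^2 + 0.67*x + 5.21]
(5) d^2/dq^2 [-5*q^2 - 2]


(1) = 20 - 10*n
(2) = 3*l*(4*l^2 + l - 2)
(3) = (-6.9064*b - 10.282)/(0.89*b^2 + 2.65*b + 2.16)^2
(4) = 9.28*x + 0.67
(5) = -10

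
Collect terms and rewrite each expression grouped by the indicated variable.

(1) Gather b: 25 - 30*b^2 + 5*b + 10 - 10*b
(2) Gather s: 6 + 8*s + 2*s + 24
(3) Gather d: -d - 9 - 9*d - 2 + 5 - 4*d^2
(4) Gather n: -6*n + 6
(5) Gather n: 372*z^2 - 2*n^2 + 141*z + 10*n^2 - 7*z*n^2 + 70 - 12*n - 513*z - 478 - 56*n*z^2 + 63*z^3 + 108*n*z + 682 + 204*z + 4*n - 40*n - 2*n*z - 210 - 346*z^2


(1) = -30*b^2 - 5*b + 35
(2) = 10*s + 30
(3) = -4*d^2 - 10*d - 6
(4) = 6 - 6*n
(5) = n^2*(8 - 7*z) + n*(-56*z^2 + 106*z - 48) + 63*z^3 + 26*z^2 - 168*z + 64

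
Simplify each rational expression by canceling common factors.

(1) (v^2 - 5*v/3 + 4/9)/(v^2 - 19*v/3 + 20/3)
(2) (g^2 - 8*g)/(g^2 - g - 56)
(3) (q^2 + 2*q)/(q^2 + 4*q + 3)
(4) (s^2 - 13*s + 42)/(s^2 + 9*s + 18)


(1) = (3*v - 1)/(3*v - 15)
(2) = g/(g + 7)
(3) = (q^2 + 2*q)/(q^2 + 4*q + 3)
(4) = (s^2 - 13*s + 42)/(s^2 + 9*s + 18)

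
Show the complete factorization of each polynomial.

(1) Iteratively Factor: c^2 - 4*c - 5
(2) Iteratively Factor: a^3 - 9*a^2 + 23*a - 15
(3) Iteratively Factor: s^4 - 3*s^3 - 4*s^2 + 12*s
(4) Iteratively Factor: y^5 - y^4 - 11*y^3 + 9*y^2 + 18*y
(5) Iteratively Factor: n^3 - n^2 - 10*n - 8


(1) = (c + 1)*(c - 5)
(2) = (a - 3)*(a^2 - 6*a + 5) = (a - 5)*(a - 3)*(a - 1)
(3) = (s + 2)*(s^3 - 5*s^2 + 6*s) = (s - 3)*(s + 2)*(s^2 - 2*s) = (s - 3)*(s - 2)*(s + 2)*(s)
(4) = (y - 3)*(y^4 + 2*y^3 - 5*y^2 - 6*y) = (y - 3)*(y + 1)*(y^3 + y^2 - 6*y) = y*(y - 3)*(y + 1)*(y^2 + y - 6) = y*(y - 3)*(y + 1)*(y + 3)*(y - 2)
(5) = (n + 2)*(n^2 - 3*n - 4) = (n - 4)*(n + 2)*(n + 1)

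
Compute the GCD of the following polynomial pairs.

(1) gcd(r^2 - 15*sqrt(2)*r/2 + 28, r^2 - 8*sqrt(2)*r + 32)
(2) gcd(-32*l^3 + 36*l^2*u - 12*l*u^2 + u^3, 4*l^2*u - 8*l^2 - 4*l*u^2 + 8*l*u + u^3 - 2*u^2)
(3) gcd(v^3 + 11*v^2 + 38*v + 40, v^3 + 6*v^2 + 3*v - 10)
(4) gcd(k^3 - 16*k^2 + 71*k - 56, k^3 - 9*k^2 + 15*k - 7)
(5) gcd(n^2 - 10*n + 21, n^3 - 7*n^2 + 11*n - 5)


(1) = gcd((r - 4*sqrt(2))*(r - 7*sqrt(2)/2), (r - 4*sqrt(2))^2) = r - 4*sqrt(2)
(2) = gcd((-8*l + u)*(-2*l + u)^2, (-2*l + u)^2*(u - 2)) = 4*l^2 - 4*l*u + u^2
(3) = gcd((v + 2)*(v + 4)*(v + 5), (v - 1)*(v + 2)*(v + 5)) = v^2 + 7*v + 10
(4) = k^2 - 8*k + 7
(5) = gcd((n - 7)*(n - 3), (n - 5)*(n - 1)^2) = 1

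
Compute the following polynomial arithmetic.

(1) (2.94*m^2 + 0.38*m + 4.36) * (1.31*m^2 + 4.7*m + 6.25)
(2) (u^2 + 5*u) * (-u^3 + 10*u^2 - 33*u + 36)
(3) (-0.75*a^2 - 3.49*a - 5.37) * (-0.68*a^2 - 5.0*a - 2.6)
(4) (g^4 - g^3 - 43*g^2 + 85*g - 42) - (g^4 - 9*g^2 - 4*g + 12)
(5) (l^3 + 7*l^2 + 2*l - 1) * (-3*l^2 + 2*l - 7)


(1) = 3.8514*m^4 + 14.3158*m^3 + 25.8726*m^2 + 22.867*m + 27.25
(2) = -u^5 + 5*u^4 + 17*u^3 - 129*u^2 + 180*u
(3) = 0.51*a^4 + 6.1232*a^3 + 23.0516*a^2 + 35.924*a + 13.962
(4) = -g^3 - 34*g^2 + 89*g - 54
(5) = -3*l^5 - 19*l^4 + l^3 - 42*l^2 - 16*l + 7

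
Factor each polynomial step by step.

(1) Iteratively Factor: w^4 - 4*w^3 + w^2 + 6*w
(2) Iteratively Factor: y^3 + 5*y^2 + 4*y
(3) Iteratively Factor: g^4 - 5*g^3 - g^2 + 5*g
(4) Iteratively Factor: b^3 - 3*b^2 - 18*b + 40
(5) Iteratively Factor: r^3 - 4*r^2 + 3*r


(1) = (w + 1)*(w^3 - 5*w^2 + 6*w) = w*(w + 1)*(w^2 - 5*w + 6) = w*(w - 2)*(w + 1)*(w - 3)
(2) = (y + 1)*(y^2 + 4*y) = y*(y + 1)*(y + 4)
(3) = (g)*(g^3 - 5*g^2 - g + 5) = g*(g + 1)*(g^2 - 6*g + 5) = g*(g - 5)*(g + 1)*(g - 1)
(4) = (b + 4)*(b^2 - 7*b + 10) = (b - 5)*(b + 4)*(b - 2)
(5) = (r - 3)*(r^2 - r) = r*(r - 3)*(r - 1)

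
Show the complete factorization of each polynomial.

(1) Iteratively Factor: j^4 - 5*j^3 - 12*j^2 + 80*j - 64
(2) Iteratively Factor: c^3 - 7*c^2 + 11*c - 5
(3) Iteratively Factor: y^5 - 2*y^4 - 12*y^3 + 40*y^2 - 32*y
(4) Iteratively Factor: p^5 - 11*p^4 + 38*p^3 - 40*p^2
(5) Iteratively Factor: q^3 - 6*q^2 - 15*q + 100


(1) = (j - 4)*(j^3 - j^2 - 16*j + 16) = (j - 4)*(j + 4)*(j^2 - 5*j + 4) = (j - 4)*(j - 1)*(j + 4)*(j - 4)
(2) = (c - 1)*(c^2 - 6*c + 5) = (c - 1)^2*(c - 5)
(3) = (y - 2)*(y^4 - 12*y^2 + 16*y) = (y - 2)^2*(y^3 + 2*y^2 - 8*y) = (y - 2)^3*(y^2 + 4*y) = (y - 2)^3*(y + 4)*(y)
(4) = (p)*(p^4 - 11*p^3 + 38*p^2 - 40*p) = p*(p - 5)*(p^3 - 6*p^2 + 8*p) = p^2*(p - 5)*(p^2 - 6*p + 8) = p^2*(p - 5)*(p - 2)*(p - 4)
(5) = (q - 5)*(q^2 - q - 20) = (q - 5)^2*(q + 4)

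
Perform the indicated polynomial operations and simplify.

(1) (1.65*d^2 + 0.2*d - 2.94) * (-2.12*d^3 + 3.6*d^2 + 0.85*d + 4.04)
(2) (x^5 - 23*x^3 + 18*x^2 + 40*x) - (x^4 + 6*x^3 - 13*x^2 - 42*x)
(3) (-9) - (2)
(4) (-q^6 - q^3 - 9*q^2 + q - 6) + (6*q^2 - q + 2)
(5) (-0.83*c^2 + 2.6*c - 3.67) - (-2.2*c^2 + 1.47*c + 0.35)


(1) = -3.498*d^5 + 5.516*d^4 + 8.3553*d^3 - 3.748*d^2 - 1.691*d - 11.8776
(2) = x^5 - x^4 - 29*x^3 + 31*x^2 + 82*x
(3) = -11
(4) = -q^6 - q^3 - 3*q^2 - 4
(5) = 1.37*c^2 + 1.13*c - 4.02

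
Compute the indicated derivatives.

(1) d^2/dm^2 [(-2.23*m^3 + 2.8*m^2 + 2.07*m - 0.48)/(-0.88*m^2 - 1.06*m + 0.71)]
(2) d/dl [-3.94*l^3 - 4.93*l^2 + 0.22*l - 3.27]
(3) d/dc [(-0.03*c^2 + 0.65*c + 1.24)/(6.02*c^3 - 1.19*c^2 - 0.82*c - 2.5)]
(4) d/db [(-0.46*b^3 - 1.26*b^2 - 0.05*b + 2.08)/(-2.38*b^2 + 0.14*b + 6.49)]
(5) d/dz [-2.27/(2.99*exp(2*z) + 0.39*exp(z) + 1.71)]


(1) = (9.815528*m^3 - 18.336156*m^2 + 1.671306*m - 4.26026)/(0.681472*m^6 + 2.462592*m^5 + 1.316832*m^4 - 2.782712*m^3 - 1.062444*m^2 + 1.603038*m - 0.357911)
(2) = -11.82*l^2 - 9.86*l + 0.22
(3) = (0.1806*c^4 - 7.826*c^3 - 21.5963*c^2 + 3.1012*c - 0.6082)/(36.2404*c^6 - 14.3276*c^5 - 8.4567*c^4 - 28.1484*c^3 + 6.6224*c^2 + 4.1*c + 6.25)
(4) = (1.0948*b^4 - 0.1288*b^3 - 9.2516*b^2 - 6.454*b - 0.6157)/(5.6644*b^4 - 0.6664*b^3 - 30.8728*b^2 + 1.8172*b + 42.1201)
(5) = (13.5746*exp(z) + 0.8853)*exp(z)/(2.99*exp(2*z) + 0.39*exp(z) + 1.71)^2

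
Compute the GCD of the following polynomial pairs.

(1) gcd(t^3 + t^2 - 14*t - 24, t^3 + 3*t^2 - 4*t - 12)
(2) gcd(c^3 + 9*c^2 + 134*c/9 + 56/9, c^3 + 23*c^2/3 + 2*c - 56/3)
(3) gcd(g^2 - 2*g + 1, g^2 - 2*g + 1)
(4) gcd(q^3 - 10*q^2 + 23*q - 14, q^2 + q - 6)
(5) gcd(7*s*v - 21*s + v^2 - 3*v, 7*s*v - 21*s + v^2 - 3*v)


(1) = t^2 + 5*t + 6
(2) = gcd((c + 2/3)*(c + 4/3)*(c + 7), (c - 4/3)*(c + 2)*(c + 7)) = c + 7
(3) = g^2 - 2*g + 1
(4) = q - 2
(5) = gcd((7*s + v)*(v - 3), (7*s + v)*(v - 3)) = 7*s*v - 21*s + v^2 - 3*v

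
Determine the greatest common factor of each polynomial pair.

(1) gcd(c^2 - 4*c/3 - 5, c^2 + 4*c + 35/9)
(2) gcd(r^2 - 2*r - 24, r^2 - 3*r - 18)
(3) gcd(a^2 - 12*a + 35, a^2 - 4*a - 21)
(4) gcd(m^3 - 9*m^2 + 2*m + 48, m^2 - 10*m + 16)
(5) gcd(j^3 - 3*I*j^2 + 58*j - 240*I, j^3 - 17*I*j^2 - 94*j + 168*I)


(1) = gcd((c - 3)*(c + 5/3), (c + 5/3)*(c + 7/3)) = c + 5/3
(2) = gcd((r - 6)*(r + 4), (r - 6)*(r + 3)) = r - 6
(3) = gcd((a - 7)*(a - 5), (a - 7)*(a + 3)) = a - 7
(4) = m - 8
(5) = j - 6*I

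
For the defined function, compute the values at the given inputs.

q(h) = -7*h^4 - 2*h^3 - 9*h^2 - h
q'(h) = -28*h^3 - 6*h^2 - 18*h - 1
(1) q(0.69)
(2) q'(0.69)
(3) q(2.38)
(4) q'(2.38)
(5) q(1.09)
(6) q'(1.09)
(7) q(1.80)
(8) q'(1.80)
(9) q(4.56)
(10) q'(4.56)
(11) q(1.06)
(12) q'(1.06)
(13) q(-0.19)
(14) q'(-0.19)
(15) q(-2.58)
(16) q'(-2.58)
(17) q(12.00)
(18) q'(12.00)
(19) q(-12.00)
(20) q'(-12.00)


(1) = -7.22
(2) = -25.47
(3) = -304.92
(4) = -455.30
(5) = -24.25
(6) = -64.01
(7) = -116.11
(8) = -216.14
(9) = -3407.96
(10) = -2862.77
(11) = -22.39
(12) = -60.17
(13) = -0.13
(14) = 2.40
(15) = -333.13
(16) = 486.36
(17) = -149916.00
(18) = -49465.00
(19) = -142980.00
(20) = 47735.00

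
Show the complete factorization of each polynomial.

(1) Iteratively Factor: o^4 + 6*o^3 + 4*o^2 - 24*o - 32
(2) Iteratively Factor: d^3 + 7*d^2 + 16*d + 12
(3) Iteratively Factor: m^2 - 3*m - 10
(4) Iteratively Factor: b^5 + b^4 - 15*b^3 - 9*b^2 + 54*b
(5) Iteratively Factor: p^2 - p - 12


(1) = (o - 2)*(o^3 + 8*o^2 + 20*o + 16) = (o - 2)*(o + 2)*(o^2 + 6*o + 8) = (o - 2)*(o + 2)*(o + 4)*(o + 2)
(2) = (d + 3)*(d^2 + 4*d + 4) = (d + 2)*(d + 3)*(d + 2)
(3) = (m - 5)*(m + 2)
(4) = (b)*(b^4 + b^3 - 15*b^2 - 9*b + 54) = b*(b + 3)*(b^3 - 2*b^2 - 9*b + 18) = b*(b - 3)*(b + 3)*(b^2 + b - 6) = b*(b - 3)*(b + 3)^2*(b - 2)
(5) = (p + 3)*(p - 4)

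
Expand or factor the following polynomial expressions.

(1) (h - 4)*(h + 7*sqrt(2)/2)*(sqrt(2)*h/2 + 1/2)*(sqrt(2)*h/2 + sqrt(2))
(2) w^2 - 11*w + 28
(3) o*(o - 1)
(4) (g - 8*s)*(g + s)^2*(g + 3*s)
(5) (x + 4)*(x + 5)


(1) = h^4/2 - h^3 + 2*sqrt(2)*h^3 - 4*sqrt(2)*h^2 - 9*h^2/4 - 16*sqrt(2)*h - 7*h/2 - 14
(2) = (w - 7)*(w - 4)
(3) = o^2 - o
(4) = g^4 - 3*g^3*s - 33*g^2*s^2 - 53*g*s^3 - 24*s^4
(5) = x^2 + 9*x + 20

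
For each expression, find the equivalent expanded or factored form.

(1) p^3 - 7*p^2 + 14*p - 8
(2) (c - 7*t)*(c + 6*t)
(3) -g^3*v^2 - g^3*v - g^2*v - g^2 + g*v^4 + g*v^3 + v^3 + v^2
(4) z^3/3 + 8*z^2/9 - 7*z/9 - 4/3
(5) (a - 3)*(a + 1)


(1) = (p - 4)*(p - 2)*(p - 1)
(2) = c^2 - c*t - 42*t^2
(3) = (-g + v)*(g + v)*(v + 1)*(g*v + 1)
(4) = (z/3 + 1)*(z - 4/3)*(z + 1)
(5) = a^2 - 2*a - 3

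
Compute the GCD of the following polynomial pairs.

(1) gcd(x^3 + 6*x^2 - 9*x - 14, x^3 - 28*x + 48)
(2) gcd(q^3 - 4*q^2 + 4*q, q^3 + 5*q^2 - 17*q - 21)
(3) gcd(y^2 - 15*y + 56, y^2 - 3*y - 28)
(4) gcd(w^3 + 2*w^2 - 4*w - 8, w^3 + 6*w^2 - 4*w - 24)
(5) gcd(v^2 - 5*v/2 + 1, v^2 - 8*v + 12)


(1) = gcd((x - 2)*(x + 1)*(x + 7), (x - 4)*(x - 2)*(x + 6)) = x - 2
(2) = gcd(q*(q - 2)^2, (q - 3)*(q + 1)*(q + 7)) = 1
(3) = y - 7
(4) = gcd((w - 2)*(w + 2)^2, (w - 2)*(w + 2)*(w + 6)) = w^2 - 4
(5) = gcd((v - 2)*(v - 1/2), (v - 6)*(v - 2)) = v - 2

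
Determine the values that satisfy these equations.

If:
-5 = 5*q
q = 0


Then:
No Solution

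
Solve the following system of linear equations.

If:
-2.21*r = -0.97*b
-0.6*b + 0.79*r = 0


Then:
b = 0.00
r = 0.00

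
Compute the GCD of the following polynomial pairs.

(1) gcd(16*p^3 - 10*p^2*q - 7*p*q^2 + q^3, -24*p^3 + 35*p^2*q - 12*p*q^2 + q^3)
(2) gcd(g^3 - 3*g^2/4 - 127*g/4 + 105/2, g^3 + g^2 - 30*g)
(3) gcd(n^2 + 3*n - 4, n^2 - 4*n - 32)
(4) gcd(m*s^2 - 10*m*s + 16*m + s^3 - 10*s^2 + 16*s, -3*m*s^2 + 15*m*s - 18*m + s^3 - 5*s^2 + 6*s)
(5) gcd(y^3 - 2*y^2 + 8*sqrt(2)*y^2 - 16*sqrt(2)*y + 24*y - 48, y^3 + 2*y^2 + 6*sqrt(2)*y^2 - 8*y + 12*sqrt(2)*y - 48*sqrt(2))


(1) = gcd((-8*p + q)*(-p + q)*(2*p + q), (-8*p + q)*(-3*p + q)*(-p + q)) = 8*p^2 - 9*p*q + q^2
(2) = g^2 + g - 30
(3) = gcd((n - 1)*(n + 4), (n - 8)*(n + 4)) = n + 4
(4) = s - 2
(5) = gcd((y - 2)*(y + 2*sqrt(2))*(y + 6*sqrt(2)), (y - 2)*(y + 4)*(y + 6*sqrt(2))) = y^2 + y*(-2 + 6*sqrt(2)) - 12*sqrt(2)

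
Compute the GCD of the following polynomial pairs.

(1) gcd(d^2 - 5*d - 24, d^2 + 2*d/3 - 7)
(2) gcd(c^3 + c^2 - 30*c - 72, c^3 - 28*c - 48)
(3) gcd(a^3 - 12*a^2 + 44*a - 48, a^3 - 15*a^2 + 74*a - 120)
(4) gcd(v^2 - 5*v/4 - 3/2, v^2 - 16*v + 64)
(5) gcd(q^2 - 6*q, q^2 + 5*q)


(1) = d + 3
(2) = gcd((c - 6)*(c + 3)*(c + 4), (c - 6)*(c + 2)*(c + 4)) = c^2 - 2*c - 24
(3) = gcd((a - 6)*(a - 4)*(a - 2), (a - 6)*(a - 5)*(a - 4)) = a^2 - 10*a + 24
(4) = gcd((v - 2)*(v + 3/4), (v - 8)^2) = 1
(5) = q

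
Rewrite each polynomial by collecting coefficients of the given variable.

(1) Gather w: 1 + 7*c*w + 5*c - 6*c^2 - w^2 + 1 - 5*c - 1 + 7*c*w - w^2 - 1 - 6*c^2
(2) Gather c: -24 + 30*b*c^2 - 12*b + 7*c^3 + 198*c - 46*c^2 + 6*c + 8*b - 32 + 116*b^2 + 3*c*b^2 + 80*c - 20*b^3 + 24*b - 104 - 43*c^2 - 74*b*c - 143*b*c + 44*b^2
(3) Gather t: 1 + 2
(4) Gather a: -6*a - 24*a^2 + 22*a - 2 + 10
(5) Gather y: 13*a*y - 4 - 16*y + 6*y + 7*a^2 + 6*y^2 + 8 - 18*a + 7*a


(1) = -12*c^2 + 14*c*w - 2*w^2
(2) = -20*b^3 + 160*b^2 + 20*b + 7*c^3 + c^2*(30*b - 89) + c*(3*b^2 - 217*b + 284) - 160
(3) = 3
(4) = -24*a^2 + 16*a + 8
(5) = 7*a^2 - 11*a + 6*y^2 + y*(13*a - 10) + 4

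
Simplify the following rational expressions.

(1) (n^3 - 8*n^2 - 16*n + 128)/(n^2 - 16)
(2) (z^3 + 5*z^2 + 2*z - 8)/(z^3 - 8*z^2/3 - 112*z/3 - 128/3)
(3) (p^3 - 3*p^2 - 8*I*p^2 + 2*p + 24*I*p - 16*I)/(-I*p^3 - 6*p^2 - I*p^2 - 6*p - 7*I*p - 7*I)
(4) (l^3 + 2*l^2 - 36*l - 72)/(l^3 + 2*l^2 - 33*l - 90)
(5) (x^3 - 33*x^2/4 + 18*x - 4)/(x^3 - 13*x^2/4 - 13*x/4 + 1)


(1) = n - 8
(2) = (3*z^2 + 3*z - 6)/(3*z^2 - 20*z - 32)
(3) = (I*p^3 + p^2*(8 - 3*I) + p*(-24 + 2*I) + 16)/(p^3 + p^2*(1 - 6*I) + p*(7 - 6*I) + 7)
(4) = (l^2 + 8*l + 12)/(l^2 + 8*l + 15)
(5) = (x - 4)/(x + 1)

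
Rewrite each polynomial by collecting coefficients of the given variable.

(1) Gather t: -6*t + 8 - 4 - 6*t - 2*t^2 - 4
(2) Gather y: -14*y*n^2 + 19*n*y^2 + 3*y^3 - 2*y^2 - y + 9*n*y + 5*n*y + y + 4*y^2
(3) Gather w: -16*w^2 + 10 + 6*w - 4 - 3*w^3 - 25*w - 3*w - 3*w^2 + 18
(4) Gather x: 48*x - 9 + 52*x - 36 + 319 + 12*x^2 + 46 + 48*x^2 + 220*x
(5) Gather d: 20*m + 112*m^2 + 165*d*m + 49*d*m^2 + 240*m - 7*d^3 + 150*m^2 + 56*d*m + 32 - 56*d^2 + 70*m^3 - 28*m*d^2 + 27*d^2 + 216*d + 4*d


(1) = -2*t^2 - 12*t
(2) = 3*y^3 + y^2*(19*n + 2) + y*(-14*n^2 + 14*n)
(3) = -3*w^3 - 19*w^2 - 22*w + 24
(4) = 60*x^2 + 320*x + 320
(5) = -7*d^3 + d^2*(-28*m - 29) + d*(49*m^2 + 221*m + 220) + 70*m^3 + 262*m^2 + 260*m + 32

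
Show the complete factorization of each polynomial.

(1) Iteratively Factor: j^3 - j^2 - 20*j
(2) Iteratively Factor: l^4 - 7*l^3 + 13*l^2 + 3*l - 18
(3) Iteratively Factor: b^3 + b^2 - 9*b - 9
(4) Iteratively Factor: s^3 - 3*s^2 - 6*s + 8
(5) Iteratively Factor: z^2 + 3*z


(1) = (j - 5)*(j^2 + 4*j) = j*(j - 5)*(j + 4)
(2) = (l - 3)*(l^3 - 4*l^2 + l + 6) = (l - 3)*(l + 1)*(l^2 - 5*l + 6) = (l - 3)^2*(l + 1)*(l - 2)
(3) = (b + 1)*(b^2 - 9) = (b + 1)*(b + 3)*(b - 3)
(4) = (s - 1)*(s^2 - 2*s - 8) = (s - 4)*(s - 1)*(s + 2)
(5) = (z + 3)*(z)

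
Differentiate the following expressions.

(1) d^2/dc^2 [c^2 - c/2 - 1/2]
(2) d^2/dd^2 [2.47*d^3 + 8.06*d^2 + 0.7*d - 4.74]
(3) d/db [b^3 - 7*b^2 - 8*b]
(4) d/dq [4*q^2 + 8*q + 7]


(1) = 2
(2) = 14.82*d + 16.12
(3) = 3*b^2 - 14*b - 8
(4) = 8*q + 8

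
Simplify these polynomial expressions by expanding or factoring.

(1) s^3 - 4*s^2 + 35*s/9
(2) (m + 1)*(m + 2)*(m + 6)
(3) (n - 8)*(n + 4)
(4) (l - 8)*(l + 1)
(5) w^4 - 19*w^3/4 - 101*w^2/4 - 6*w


(1) = s*(s - 7/3)*(s - 5/3)
(2) = m^3 + 9*m^2 + 20*m + 12
(3) = n^2 - 4*n - 32
(4) = l^2 - 7*l - 8
(5) = w*(w - 8)*(w + 1/4)*(w + 3)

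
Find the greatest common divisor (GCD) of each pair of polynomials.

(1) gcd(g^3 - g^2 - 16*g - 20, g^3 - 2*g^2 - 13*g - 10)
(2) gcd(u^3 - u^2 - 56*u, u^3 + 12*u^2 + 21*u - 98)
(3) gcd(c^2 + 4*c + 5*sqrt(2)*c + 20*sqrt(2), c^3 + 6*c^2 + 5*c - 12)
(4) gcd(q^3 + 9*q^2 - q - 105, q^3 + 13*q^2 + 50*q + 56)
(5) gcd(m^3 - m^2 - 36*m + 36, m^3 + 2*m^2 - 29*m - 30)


(1) = gcd((g - 5)*(g + 2)^2, (g - 5)*(g + 1)*(g + 2)) = g^2 - 3*g - 10
(2) = u + 7
(3) = gcd((c + 4)*(c + 5*sqrt(2)), (c - 1)*(c + 3)*(c + 4)) = c + 4
(4) = q + 7
(5) = m + 6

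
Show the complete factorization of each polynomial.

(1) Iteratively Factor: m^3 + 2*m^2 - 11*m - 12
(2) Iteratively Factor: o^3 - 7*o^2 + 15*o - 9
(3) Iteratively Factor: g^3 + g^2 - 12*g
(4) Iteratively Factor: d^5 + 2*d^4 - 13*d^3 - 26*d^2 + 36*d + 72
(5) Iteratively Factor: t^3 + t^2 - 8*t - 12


(1) = (m - 3)*(m^2 + 5*m + 4) = (m - 3)*(m + 1)*(m + 4)
(2) = (o - 1)*(o^2 - 6*o + 9) = (o - 3)*(o - 1)*(o - 3)
(3) = (g)*(g^2 + g - 12) = g*(g - 3)*(g + 4)
(4) = (d + 2)*(d^4 - 13*d^2 + 36) = (d + 2)*(d + 3)*(d^3 - 3*d^2 - 4*d + 12) = (d - 3)*(d + 2)*(d + 3)*(d^2 - 4) = (d - 3)*(d - 2)*(d + 2)*(d + 3)*(d + 2)
(5) = (t + 2)*(t^2 - t - 6) = (t - 3)*(t + 2)*(t + 2)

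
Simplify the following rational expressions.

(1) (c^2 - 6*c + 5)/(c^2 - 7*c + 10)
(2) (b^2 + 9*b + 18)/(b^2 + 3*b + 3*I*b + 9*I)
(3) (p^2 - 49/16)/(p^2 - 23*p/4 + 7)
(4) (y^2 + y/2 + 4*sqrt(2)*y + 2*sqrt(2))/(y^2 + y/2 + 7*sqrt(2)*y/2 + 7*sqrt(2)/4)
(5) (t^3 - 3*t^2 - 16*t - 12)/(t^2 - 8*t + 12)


(1) = (c - 1)/(c - 2)
(2) = (b + 6)/(b + 3*I)
(3) = (4*p + 7)/(4*p - 16)
(4) = (8*y + 32*sqrt(2))/(8*y + 28*sqrt(2))
(5) = (t^2 + 3*t + 2)/(t - 2)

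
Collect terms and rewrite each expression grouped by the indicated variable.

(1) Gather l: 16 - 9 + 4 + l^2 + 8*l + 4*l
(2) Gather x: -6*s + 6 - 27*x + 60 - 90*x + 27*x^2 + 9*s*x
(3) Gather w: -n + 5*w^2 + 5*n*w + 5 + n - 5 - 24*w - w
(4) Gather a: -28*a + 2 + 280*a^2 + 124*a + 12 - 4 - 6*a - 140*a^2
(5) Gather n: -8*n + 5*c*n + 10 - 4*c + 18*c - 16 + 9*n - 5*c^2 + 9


(1) = l^2 + 12*l + 11
(2) = -6*s + 27*x^2 + x*(9*s - 117) + 66
(3) = 5*w^2 + w*(5*n - 25)
(4) = 140*a^2 + 90*a + 10
(5) = -5*c^2 + 14*c + n*(5*c + 1) + 3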